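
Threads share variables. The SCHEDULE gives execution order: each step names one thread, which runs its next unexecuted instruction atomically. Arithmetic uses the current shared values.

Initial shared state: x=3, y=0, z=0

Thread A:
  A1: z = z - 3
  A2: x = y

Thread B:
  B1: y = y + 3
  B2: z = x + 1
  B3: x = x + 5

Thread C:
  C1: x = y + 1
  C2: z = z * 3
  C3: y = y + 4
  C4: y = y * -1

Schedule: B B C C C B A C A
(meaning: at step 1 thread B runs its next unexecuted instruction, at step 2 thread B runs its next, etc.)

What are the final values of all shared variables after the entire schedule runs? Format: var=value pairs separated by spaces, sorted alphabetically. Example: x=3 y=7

Step 1: thread B executes B1 (y = y + 3). Shared: x=3 y=3 z=0. PCs: A@0 B@1 C@0
Step 2: thread B executes B2 (z = x + 1). Shared: x=3 y=3 z=4. PCs: A@0 B@2 C@0
Step 3: thread C executes C1 (x = y + 1). Shared: x=4 y=3 z=4. PCs: A@0 B@2 C@1
Step 4: thread C executes C2 (z = z * 3). Shared: x=4 y=3 z=12. PCs: A@0 B@2 C@2
Step 5: thread C executes C3 (y = y + 4). Shared: x=4 y=7 z=12. PCs: A@0 B@2 C@3
Step 6: thread B executes B3 (x = x + 5). Shared: x=9 y=7 z=12. PCs: A@0 B@3 C@3
Step 7: thread A executes A1 (z = z - 3). Shared: x=9 y=7 z=9. PCs: A@1 B@3 C@3
Step 8: thread C executes C4 (y = y * -1). Shared: x=9 y=-7 z=9. PCs: A@1 B@3 C@4
Step 9: thread A executes A2 (x = y). Shared: x=-7 y=-7 z=9. PCs: A@2 B@3 C@4

Answer: x=-7 y=-7 z=9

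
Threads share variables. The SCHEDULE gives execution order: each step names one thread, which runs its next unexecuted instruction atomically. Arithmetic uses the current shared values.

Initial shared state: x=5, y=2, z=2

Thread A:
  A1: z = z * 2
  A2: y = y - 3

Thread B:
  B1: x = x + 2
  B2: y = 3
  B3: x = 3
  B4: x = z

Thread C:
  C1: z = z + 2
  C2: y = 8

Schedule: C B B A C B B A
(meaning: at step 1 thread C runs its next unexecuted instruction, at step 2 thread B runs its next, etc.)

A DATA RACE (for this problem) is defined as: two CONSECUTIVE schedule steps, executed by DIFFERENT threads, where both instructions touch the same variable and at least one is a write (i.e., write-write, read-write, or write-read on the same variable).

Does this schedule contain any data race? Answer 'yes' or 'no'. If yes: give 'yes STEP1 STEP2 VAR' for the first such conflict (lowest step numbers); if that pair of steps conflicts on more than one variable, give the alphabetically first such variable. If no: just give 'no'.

Answer: no

Derivation:
Steps 1,2: C(r=z,w=z) vs B(r=x,w=x). No conflict.
Steps 2,3: same thread (B). No race.
Steps 3,4: B(r=-,w=y) vs A(r=z,w=z). No conflict.
Steps 4,5: A(r=z,w=z) vs C(r=-,w=y). No conflict.
Steps 5,6: C(r=-,w=y) vs B(r=-,w=x). No conflict.
Steps 6,7: same thread (B). No race.
Steps 7,8: B(r=z,w=x) vs A(r=y,w=y). No conflict.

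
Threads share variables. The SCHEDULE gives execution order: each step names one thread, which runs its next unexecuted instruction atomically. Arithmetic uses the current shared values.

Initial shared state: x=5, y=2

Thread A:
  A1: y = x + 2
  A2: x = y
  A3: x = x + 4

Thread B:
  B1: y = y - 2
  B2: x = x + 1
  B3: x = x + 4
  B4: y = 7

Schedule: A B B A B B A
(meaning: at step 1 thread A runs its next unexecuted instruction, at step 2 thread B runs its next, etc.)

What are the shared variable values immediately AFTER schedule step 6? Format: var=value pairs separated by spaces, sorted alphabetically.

Answer: x=9 y=7

Derivation:
Step 1: thread A executes A1 (y = x + 2). Shared: x=5 y=7. PCs: A@1 B@0
Step 2: thread B executes B1 (y = y - 2). Shared: x=5 y=5. PCs: A@1 B@1
Step 3: thread B executes B2 (x = x + 1). Shared: x=6 y=5. PCs: A@1 B@2
Step 4: thread A executes A2 (x = y). Shared: x=5 y=5. PCs: A@2 B@2
Step 5: thread B executes B3 (x = x + 4). Shared: x=9 y=5. PCs: A@2 B@3
Step 6: thread B executes B4 (y = 7). Shared: x=9 y=7. PCs: A@2 B@4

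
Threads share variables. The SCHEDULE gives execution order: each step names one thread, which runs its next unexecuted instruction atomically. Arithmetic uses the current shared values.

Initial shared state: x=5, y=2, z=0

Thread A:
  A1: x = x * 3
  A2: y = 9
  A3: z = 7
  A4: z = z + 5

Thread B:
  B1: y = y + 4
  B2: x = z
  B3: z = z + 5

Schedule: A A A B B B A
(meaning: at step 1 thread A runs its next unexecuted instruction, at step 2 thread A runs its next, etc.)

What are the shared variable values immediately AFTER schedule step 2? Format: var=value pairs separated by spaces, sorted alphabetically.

Step 1: thread A executes A1 (x = x * 3). Shared: x=15 y=2 z=0. PCs: A@1 B@0
Step 2: thread A executes A2 (y = 9). Shared: x=15 y=9 z=0. PCs: A@2 B@0

Answer: x=15 y=9 z=0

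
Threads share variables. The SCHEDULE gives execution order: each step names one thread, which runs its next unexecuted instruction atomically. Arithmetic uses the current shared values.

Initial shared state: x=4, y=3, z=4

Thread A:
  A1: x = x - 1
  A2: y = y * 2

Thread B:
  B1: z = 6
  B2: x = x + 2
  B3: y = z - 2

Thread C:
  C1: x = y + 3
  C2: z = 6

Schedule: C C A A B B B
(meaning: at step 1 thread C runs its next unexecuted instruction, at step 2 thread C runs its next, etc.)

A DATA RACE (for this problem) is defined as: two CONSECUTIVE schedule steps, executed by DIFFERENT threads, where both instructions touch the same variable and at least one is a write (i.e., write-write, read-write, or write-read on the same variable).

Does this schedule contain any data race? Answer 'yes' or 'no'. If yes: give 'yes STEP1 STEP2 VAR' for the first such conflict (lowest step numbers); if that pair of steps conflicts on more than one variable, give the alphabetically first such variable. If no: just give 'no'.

Steps 1,2: same thread (C). No race.
Steps 2,3: C(r=-,w=z) vs A(r=x,w=x). No conflict.
Steps 3,4: same thread (A). No race.
Steps 4,5: A(r=y,w=y) vs B(r=-,w=z). No conflict.
Steps 5,6: same thread (B). No race.
Steps 6,7: same thread (B). No race.

Answer: no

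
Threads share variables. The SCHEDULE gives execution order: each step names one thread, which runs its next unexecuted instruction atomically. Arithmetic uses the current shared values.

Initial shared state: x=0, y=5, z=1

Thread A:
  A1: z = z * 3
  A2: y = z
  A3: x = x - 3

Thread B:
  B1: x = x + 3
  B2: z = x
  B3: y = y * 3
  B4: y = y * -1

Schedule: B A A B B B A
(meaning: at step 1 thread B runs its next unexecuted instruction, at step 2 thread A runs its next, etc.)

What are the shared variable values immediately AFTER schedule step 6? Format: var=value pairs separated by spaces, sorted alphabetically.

Step 1: thread B executes B1 (x = x + 3). Shared: x=3 y=5 z=1. PCs: A@0 B@1
Step 2: thread A executes A1 (z = z * 3). Shared: x=3 y=5 z=3. PCs: A@1 B@1
Step 3: thread A executes A2 (y = z). Shared: x=3 y=3 z=3. PCs: A@2 B@1
Step 4: thread B executes B2 (z = x). Shared: x=3 y=3 z=3. PCs: A@2 B@2
Step 5: thread B executes B3 (y = y * 3). Shared: x=3 y=9 z=3. PCs: A@2 B@3
Step 6: thread B executes B4 (y = y * -1). Shared: x=3 y=-9 z=3. PCs: A@2 B@4

Answer: x=3 y=-9 z=3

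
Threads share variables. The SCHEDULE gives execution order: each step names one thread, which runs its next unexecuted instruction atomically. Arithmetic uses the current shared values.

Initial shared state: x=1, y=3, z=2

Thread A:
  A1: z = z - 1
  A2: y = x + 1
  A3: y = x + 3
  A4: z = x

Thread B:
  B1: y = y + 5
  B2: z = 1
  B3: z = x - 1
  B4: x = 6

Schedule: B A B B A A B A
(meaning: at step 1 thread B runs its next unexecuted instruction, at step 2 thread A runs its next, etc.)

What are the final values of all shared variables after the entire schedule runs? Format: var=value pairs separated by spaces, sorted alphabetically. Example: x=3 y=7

Step 1: thread B executes B1 (y = y + 5). Shared: x=1 y=8 z=2. PCs: A@0 B@1
Step 2: thread A executes A1 (z = z - 1). Shared: x=1 y=8 z=1. PCs: A@1 B@1
Step 3: thread B executes B2 (z = 1). Shared: x=1 y=8 z=1. PCs: A@1 B@2
Step 4: thread B executes B3 (z = x - 1). Shared: x=1 y=8 z=0. PCs: A@1 B@3
Step 5: thread A executes A2 (y = x + 1). Shared: x=1 y=2 z=0. PCs: A@2 B@3
Step 6: thread A executes A3 (y = x + 3). Shared: x=1 y=4 z=0. PCs: A@3 B@3
Step 7: thread B executes B4 (x = 6). Shared: x=6 y=4 z=0. PCs: A@3 B@4
Step 8: thread A executes A4 (z = x). Shared: x=6 y=4 z=6. PCs: A@4 B@4

Answer: x=6 y=4 z=6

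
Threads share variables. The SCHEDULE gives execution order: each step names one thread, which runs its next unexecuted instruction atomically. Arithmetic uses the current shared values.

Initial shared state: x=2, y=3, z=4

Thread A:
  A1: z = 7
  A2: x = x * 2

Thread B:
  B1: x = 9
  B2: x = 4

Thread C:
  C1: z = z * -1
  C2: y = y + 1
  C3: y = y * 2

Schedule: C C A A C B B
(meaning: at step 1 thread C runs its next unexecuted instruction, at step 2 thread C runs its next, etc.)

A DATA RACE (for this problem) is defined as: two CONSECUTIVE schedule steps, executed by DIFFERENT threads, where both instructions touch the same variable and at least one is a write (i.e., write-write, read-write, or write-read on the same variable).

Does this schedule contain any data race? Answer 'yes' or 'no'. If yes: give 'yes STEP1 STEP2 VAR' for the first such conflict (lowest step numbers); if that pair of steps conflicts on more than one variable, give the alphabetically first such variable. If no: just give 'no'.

Answer: no

Derivation:
Steps 1,2: same thread (C). No race.
Steps 2,3: C(r=y,w=y) vs A(r=-,w=z). No conflict.
Steps 3,4: same thread (A). No race.
Steps 4,5: A(r=x,w=x) vs C(r=y,w=y). No conflict.
Steps 5,6: C(r=y,w=y) vs B(r=-,w=x). No conflict.
Steps 6,7: same thread (B). No race.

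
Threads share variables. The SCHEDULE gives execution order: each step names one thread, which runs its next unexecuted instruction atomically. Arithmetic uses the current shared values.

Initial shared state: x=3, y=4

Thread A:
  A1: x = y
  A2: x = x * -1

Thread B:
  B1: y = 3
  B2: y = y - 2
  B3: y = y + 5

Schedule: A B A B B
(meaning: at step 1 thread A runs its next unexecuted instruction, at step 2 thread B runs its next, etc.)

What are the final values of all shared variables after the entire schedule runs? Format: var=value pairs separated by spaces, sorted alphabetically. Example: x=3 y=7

Step 1: thread A executes A1 (x = y). Shared: x=4 y=4. PCs: A@1 B@0
Step 2: thread B executes B1 (y = 3). Shared: x=4 y=3. PCs: A@1 B@1
Step 3: thread A executes A2 (x = x * -1). Shared: x=-4 y=3. PCs: A@2 B@1
Step 4: thread B executes B2 (y = y - 2). Shared: x=-4 y=1. PCs: A@2 B@2
Step 5: thread B executes B3 (y = y + 5). Shared: x=-4 y=6. PCs: A@2 B@3

Answer: x=-4 y=6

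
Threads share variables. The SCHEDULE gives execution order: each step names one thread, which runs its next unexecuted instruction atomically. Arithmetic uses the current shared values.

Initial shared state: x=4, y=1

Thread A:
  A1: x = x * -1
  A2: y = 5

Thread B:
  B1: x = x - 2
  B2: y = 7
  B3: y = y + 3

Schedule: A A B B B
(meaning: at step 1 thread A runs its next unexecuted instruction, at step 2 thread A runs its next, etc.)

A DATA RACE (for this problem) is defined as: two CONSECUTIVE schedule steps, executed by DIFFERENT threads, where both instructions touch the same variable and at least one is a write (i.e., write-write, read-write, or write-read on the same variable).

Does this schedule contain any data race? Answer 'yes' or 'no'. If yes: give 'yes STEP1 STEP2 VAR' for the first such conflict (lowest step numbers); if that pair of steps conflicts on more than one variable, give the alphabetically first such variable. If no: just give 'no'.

Answer: no

Derivation:
Steps 1,2: same thread (A). No race.
Steps 2,3: A(r=-,w=y) vs B(r=x,w=x). No conflict.
Steps 3,4: same thread (B). No race.
Steps 4,5: same thread (B). No race.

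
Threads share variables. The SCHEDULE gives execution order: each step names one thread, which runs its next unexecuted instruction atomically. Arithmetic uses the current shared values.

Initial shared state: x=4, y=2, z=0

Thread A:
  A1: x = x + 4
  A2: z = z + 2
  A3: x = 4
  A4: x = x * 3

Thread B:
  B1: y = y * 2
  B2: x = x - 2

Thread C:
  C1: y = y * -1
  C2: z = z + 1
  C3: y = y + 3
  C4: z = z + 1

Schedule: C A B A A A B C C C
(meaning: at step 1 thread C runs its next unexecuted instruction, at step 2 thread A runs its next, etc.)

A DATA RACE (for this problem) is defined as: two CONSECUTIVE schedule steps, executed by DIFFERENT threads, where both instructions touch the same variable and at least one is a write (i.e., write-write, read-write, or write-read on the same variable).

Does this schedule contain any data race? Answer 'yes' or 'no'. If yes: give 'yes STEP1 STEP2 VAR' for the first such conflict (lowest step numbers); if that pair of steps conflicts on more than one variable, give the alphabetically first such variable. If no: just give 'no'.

Answer: yes 6 7 x

Derivation:
Steps 1,2: C(r=y,w=y) vs A(r=x,w=x). No conflict.
Steps 2,3: A(r=x,w=x) vs B(r=y,w=y). No conflict.
Steps 3,4: B(r=y,w=y) vs A(r=z,w=z). No conflict.
Steps 4,5: same thread (A). No race.
Steps 5,6: same thread (A). No race.
Steps 6,7: A(x = x * 3) vs B(x = x - 2). RACE on x (W-W).
Steps 7,8: B(r=x,w=x) vs C(r=z,w=z). No conflict.
Steps 8,9: same thread (C). No race.
Steps 9,10: same thread (C). No race.
First conflict at steps 6,7.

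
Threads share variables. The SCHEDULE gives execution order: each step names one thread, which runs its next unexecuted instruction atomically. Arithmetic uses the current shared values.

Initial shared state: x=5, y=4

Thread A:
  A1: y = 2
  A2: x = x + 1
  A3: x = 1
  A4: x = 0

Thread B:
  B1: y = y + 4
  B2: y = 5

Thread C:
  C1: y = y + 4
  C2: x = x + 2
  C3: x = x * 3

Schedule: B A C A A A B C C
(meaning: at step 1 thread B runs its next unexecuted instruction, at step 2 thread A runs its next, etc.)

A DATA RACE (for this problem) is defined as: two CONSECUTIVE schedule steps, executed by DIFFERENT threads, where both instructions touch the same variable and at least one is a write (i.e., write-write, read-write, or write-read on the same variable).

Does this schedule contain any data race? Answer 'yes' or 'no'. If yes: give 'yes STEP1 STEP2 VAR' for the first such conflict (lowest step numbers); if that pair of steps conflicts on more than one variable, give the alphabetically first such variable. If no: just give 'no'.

Steps 1,2: B(y = y + 4) vs A(y = 2). RACE on y (W-W).
Steps 2,3: A(y = 2) vs C(y = y + 4). RACE on y (W-W).
Steps 3,4: C(r=y,w=y) vs A(r=x,w=x). No conflict.
Steps 4,5: same thread (A). No race.
Steps 5,6: same thread (A). No race.
Steps 6,7: A(r=-,w=x) vs B(r=-,w=y). No conflict.
Steps 7,8: B(r=-,w=y) vs C(r=x,w=x). No conflict.
Steps 8,9: same thread (C). No race.
First conflict at steps 1,2.

Answer: yes 1 2 y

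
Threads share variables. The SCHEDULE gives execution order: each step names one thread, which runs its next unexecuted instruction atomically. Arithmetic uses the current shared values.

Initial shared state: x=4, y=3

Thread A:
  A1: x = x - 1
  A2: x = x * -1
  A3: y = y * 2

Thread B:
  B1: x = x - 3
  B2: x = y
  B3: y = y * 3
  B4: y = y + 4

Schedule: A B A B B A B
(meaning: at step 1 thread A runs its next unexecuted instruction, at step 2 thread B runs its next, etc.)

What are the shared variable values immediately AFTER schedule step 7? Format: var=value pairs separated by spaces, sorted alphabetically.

Answer: x=3 y=22

Derivation:
Step 1: thread A executes A1 (x = x - 1). Shared: x=3 y=3. PCs: A@1 B@0
Step 2: thread B executes B1 (x = x - 3). Shared: x=0 y=3. PCs: A@1 B@1
Step 3: thread A executes A2 (x = x * -1). Shared: x=0 y=3. PCs: A@2 B@1
Step 4: thread B executes B2 (x = y). Shared: x=3 y=3. PCs: A@2 B@2
Step 5: thread B executes B3 (y = y * 3). Shared: x=3 y=9. PCs: A@2 B@3
Step 6: thread A executes A3 (y = y * 2). Shared: x=3 y=18. PCs: A@3 B@3
Step 7: thread B executes B4 (y = y + 4). Shared: x=3 y=22. PCs: A@3 B@4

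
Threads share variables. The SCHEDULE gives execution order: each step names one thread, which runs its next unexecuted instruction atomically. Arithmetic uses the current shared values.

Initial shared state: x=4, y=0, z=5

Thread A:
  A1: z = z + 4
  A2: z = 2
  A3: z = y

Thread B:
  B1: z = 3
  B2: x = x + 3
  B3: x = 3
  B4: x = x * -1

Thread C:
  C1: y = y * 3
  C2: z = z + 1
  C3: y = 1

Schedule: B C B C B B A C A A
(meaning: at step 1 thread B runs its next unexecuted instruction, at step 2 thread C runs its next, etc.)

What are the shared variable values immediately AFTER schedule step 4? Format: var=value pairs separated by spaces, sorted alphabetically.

Step 1: thread B executes B1 (z = 3). Shared: x=4 y=0 z=3. PCs: A@0 B@1 C@0
Step 2: thread C executes C1 (y = y * 3). Shared: x=4 y=0 z=3. PCs: A@0 B@1 C@1
Step 3: thread B executes B2 (x = x + 3). Shared: x=7 y=0 z=3. PCs: A@0 B@2 C@1
Step 4: thread C executes C2 (z = z + 1). Shared: x=7 y=0 z=4. PCs: A@0 B@2 C@2

Answer: x=7 y=0 z=4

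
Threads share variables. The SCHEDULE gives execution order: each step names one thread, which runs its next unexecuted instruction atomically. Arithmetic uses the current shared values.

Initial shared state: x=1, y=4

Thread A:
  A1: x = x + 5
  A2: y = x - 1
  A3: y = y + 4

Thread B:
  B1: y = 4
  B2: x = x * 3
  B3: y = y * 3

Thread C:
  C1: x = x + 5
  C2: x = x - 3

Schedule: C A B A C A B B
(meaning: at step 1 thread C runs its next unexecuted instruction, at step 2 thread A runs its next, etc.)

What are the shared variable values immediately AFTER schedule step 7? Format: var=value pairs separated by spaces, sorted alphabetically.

Step 1: thread C executes C1 (x = x + 5). Shared: x=6 y=4. PCs: A@0 B@0 C@1
Step 2: thread A executes A1 (x = x + 5). Shared: x=11 y=4. PCs: A@1 B@0 C@1
Step 3: thread B executes B1 (y = 4). Shared: x=11 y=4. PCs: A@1 B@1 C@1
Step 4: thread A executes A2 (y = x - 1). Shared: x=11 y=10. PCs: A@2 B@1 C@1
Step 5: thread C executes C2 (x = x - 3). Shared: x=8 y=10. PCs: A@2 B@1 C@2
Step 6: thread A executes A3 (y = y + 4). Shared: x=8 y=14. PCs: A@3 B@1 C@2
Step 7: thread B executes B2 (x = x * 3). Shared: x=24 y=14. PCs: A@3 B@2 C@2

Answer: x=24 y=14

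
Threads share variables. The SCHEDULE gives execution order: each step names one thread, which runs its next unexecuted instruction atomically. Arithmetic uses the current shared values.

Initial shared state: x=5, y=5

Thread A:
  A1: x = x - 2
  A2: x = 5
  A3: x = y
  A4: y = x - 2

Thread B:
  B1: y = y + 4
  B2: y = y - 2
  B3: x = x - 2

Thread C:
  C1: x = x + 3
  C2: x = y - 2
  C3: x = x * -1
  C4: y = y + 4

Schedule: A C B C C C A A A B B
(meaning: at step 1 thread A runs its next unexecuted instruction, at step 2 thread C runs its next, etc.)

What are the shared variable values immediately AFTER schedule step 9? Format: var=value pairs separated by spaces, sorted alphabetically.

Step 1: thread A executes A1 (x = x - 2). Shared: x=3 y=5. PCs: A@1 B@0 C@0
Step 2: thread C executes C1 (x = x + 3). Shared: x=6 y=5. PCs: A@1 B@0 C@1
Step 3: thread B executes B1 (y = y + 4). Shared: x=6 y=9. PCs: A@1 B@1 C@1
Step 4: thread C executes C2 (x = y - 2). Shared: x=7 y=9. PCs: A@1 B@1 C@2
Step 5: thread C executes C3 (x = x * -1). Shared: x=-7 y=9. PCs: A@1 B@1 C@3
Step 6: thread C executes C4 (y = y + 4). Shared: x=-7 y=13. PCs: A@1 B@1 C@4
Step 7: thread A executes A2 (x = 5). Shared: x=5 y=13. PCs: A@2 B@1 C@4
Step 8: thread A executes A3 (x = y). Shared: x=13 y=13. PCs: A@3 B@1 C@4
Step 9: thread A executes A4 (y = x - 2). Shared: x=13 y=11. PCs: A@4 B@1 C@4

Answer: x=13 y=11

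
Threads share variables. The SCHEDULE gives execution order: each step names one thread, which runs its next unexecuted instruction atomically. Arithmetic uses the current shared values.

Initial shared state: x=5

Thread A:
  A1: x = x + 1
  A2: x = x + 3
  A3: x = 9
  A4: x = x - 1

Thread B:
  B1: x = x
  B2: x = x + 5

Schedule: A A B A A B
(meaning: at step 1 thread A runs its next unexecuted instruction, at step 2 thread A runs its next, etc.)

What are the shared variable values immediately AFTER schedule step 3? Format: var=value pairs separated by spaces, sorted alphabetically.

Step 1: thread A executes A1 (x = x + 1). Shared: x=6. PCs: A@1 B@0
Step 2: thread A executes A2 (x = x + 3). Shared: x=9. PCs: A@2 B@0
Step 3: thread B executes B1 (x = x). Shared: x=9. PCs: A@2 B@1

Answer: x=9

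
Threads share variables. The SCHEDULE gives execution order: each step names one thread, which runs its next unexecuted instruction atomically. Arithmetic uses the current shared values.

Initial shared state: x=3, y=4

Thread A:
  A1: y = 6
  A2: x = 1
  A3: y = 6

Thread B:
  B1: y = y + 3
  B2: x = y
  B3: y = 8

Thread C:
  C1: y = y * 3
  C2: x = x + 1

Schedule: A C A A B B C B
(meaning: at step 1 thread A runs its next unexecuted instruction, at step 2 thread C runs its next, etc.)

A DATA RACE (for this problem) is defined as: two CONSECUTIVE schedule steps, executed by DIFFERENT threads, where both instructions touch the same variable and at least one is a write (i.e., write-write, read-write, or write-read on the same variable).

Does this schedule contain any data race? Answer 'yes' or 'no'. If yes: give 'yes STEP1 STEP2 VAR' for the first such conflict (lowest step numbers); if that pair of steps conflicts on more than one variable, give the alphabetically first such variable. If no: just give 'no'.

Answer: yes 1 2 y

Derivation:
Steps 1,2: A(y = 6) vs C(y = y * 3). RACE on y (W-W).
Steps 2,3: C(r=y,w=y) vs A(r=-,w=x). No conflict.
Steps 3,4: same thread (A). No race.
Steps 4,5: A(y = 6) vs B(y = y + 3). RACE on y (W-W).
Steps 5,6: same thread (B). No race.
Steps 6,7: B(x = y) vs C(x = x + 1). RACE on x (W-W).
Steps 7,8: C(r=x,w=x) vs B(r=-,w=y). No conflict.
First conflict at steps 1,2.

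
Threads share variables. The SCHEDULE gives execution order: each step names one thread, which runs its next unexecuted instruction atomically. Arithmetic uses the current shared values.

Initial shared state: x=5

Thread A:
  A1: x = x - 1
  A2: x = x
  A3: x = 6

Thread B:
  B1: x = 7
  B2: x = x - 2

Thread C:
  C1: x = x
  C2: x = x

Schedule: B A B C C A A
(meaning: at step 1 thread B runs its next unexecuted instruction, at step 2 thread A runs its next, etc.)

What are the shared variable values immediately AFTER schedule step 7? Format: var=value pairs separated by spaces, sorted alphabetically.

Step 1: thread B executes B1 (x = 7). Shared: x=7. PCs: A@0 B@1 C@0
Step 2: thread A executes A1 (x = x - 1). Shared: x=6. PCs: A@1 B@1 C@0
Step 3: thread B executes B2 (x = x - 2). Shared: x=4. PCs: A@1 B@2 C@0
Step 4: thread C executes C1 (x = x). Shared: x=4. PCs: A@1 B@2 C@1
Step 5: thread C executes C2 (x = x). Shared: x=4. PCs: A@1 B@2 C@2
Step 6: thread A executes A2 (x = x). Shared: x=4. PCs: A@2 B@2 C@2
Step 7: thread A executes A3 (x = 6). Shared: x=6. PCs: A@3 B@2 C@2

Answer: x=6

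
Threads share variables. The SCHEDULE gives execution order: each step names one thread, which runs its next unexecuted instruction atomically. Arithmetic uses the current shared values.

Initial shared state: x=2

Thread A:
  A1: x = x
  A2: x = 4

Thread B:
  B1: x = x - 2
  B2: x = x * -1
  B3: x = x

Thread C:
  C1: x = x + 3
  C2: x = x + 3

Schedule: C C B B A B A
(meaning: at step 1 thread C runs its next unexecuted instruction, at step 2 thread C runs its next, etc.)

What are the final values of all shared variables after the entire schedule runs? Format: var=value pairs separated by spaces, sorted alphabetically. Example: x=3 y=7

Answer: x=4

Derivation:
Step 1: thread C executes C1 (x = x + 3). Shared: x=5. PCs: A@0 B@0 C@1
Step 2: thread C executes C2 (x = x + 3). Shared: x=8. PCs: A@0 B@0 C@2
Step 3: thread B executes B1 (x = x - 2). Shared: x=6. PCs: A@0 B@1 C@2
Step 4: thread B executes B2 (x = x * -1). Shared: x=-6. PCs: A@0 B@2 C@2
Step 5: thread A executes A1 (x = x). Shared: x=-6. PCs: A@1 B@2 C@2
Step 6: thread B executes B3 (x = x). Shared: x=-6. PCs: A@1 B@3 C@2
Step 7: thread A executes A2 (x = 4). Shared: x=4. PCs: A@2 B@3 C@2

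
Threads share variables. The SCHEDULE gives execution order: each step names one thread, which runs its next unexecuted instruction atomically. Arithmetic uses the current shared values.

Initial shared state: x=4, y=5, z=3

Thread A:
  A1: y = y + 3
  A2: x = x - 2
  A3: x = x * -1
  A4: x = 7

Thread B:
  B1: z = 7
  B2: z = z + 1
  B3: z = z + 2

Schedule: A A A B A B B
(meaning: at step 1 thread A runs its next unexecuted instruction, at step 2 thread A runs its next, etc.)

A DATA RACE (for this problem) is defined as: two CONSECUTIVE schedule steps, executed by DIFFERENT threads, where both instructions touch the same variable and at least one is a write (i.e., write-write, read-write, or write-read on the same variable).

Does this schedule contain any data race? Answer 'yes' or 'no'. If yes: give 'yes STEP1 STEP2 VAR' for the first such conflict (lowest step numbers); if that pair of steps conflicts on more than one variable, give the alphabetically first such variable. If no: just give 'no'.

Steps 1,2: same thread (A). No race.
Steps 2,3: same thread (A). No race.
Steps 3,4: A(r=x,w=x) vs B(r=-,w=z). No conflict.
Steps 4,5: B(r=-,w=z) vs A(r=-,w=x). No conflict.
Steps 5,6: A(r=-,w=x) vs B(r=z,w=z). No conflict.
Steps 6,7: same thread (B). No race.

Answer: no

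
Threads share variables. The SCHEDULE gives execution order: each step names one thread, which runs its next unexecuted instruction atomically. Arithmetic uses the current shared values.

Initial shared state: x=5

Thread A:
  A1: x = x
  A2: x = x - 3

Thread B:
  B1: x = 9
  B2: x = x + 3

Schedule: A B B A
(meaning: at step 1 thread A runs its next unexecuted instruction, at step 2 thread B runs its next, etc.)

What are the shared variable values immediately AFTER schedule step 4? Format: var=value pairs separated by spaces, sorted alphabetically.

Answer: x=9

Derivation:
Step 1: thread A executes A1 (x = x). Shared: x=5. PCs: A@1 B@0
Step 2: thread B executes B1 (x = 9). Shared: x=9. PCs: A@1 B@1
Step 3: thread B executes B2 (x = x + 3). Shared: x=12. PCs: A@1 B@2
Step 4: thread A executes A2 (x = x - 3). Shared: x=9. PCs: A@2 B@2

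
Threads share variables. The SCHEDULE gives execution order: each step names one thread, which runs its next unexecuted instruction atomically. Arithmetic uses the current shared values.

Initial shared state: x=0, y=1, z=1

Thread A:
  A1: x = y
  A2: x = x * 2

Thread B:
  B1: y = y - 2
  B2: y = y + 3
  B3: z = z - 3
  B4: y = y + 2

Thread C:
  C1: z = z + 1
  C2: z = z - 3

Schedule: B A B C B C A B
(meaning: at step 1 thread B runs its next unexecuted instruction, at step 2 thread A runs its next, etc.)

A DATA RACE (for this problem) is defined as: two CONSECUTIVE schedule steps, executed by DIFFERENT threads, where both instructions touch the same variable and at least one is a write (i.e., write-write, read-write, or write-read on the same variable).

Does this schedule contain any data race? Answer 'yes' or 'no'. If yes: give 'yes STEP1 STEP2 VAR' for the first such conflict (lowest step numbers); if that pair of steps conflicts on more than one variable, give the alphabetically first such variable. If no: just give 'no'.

Answer: yes 1 2 y

Derivation:
Steps 1,2: B(y = y - 2) vs A(x = y). RACE on y (W-R).
Steps 2,3: A(x = y) vs B(y = y + 3). RACE on y (R-W).
Steps 3,4: B(r=y,w=y) vs C(r=z,w=z). No conflict.
Steps 4,5: C(z = z + 1) vs B(z = z - 3). RACE on z (W-W).
Steps 5,6: B(z = z - 3) vs C(z = z - 3). RACE on z (W-W).
Steps 6,7: C(r=z,w=z) vs A(r=x,w=x). No conflict.
Steps 7,8: A(r=x,w=x) vs B(r=y,w=y). No conflict.
First conflict at steps 1,2.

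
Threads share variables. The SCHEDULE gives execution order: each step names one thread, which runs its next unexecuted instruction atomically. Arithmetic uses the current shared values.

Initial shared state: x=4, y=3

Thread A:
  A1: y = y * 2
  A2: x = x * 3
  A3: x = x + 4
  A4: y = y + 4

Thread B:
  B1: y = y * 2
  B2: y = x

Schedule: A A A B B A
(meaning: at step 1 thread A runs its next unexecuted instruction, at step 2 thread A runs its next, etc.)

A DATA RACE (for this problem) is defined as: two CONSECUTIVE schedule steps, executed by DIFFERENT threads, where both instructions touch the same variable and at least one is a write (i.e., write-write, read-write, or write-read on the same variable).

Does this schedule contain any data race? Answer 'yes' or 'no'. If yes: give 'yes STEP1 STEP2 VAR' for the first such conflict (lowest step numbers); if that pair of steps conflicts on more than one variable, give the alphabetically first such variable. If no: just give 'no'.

Steps 1,2: same thread (A). No race.
Steps 2,3: same thread (A). No race.
Steps 3,4: A(r=x,w=x) vs B(r=y,w=y). No conflict.
Steps 4,5: same thread (B). No race.
Steps 5,6: B(y = x) vs A(y = y + 4). RACE on y (W-W).
First conflict at steps 5,6.

Answer: yes 5 6 y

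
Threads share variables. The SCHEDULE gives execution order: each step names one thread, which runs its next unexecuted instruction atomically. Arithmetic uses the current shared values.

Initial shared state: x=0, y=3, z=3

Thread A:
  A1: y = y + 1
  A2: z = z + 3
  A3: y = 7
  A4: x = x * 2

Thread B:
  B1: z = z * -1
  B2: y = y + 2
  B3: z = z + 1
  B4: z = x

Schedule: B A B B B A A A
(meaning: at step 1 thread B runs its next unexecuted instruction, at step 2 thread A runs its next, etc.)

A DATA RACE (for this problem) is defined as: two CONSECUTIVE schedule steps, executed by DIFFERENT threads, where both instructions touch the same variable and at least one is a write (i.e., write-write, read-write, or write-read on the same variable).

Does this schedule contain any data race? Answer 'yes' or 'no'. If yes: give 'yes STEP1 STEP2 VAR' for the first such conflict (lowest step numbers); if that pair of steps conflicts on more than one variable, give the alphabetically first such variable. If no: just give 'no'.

Answer: yes 2 3 y

Derivation:
Steps 1,2: B(r=z,w=z) vs A(r=y,w=y). No conflict.
Steps 2,3: A(y = y + 1) vs B(y = y + 2). RACE on y (W-W).
Steps 3,4: same thread (B). No race.
Steps 4,5: same thread (B). No race.
Steps 5,6: B(z = x) vs A(z = z + 3). RACE on z (W-W).
Steps 6,7: same thread (A). No race.
Steps 7,8: same thread (A). No race.
First conflict at steps 2,3.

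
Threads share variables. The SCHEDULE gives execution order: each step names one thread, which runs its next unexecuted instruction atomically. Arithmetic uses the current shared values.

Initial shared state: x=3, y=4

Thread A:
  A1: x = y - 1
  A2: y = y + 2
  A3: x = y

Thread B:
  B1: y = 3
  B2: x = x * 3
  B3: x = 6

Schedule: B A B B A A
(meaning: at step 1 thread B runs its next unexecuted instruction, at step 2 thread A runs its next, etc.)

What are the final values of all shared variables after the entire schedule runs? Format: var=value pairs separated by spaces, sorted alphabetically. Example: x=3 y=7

Step 1: thread B executes B1 (y = 3). Shared: x=3 y=3. PCs: A@0 B@1
Step 2: thread A executes A1 (x = y - 1). Shared: x=2 y=3. PCs: A@1 B@1
Step 3: thread B executes B2 (x = x * 3). Shared: x=6 y=3. PCs: A@1 B@2
Step 4: thread B executes B3 (x = 6). Shared: x=6 y=3. PCs: A@1 B@3
Step 5: thread A executes A2 (y = y + 2). Shared: x=6 y=5. PCs: A@2 B@3
Step 6: thread A executes A3 (x = y). Shared: x=5 y=5. PCs: A@3 B@3

Answer: x=5 y=5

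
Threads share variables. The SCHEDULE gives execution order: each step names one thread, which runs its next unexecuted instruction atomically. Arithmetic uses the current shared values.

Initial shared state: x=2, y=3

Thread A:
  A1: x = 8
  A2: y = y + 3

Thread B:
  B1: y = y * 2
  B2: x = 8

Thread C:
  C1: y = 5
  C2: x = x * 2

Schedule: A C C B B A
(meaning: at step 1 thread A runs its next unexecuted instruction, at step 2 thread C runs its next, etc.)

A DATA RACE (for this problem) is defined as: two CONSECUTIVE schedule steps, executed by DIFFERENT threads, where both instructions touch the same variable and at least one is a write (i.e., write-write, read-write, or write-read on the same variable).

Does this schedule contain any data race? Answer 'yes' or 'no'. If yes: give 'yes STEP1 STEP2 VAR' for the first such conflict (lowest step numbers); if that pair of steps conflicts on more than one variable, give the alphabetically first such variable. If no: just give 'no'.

Steps 1,2: A(r=-,w=x) vs C(r=-,w=y). No conflict.
Steps 2,3: same thread (C). No race.
Steps 3,4: C(r=x,w=x) vs B(r=y,w=y). No conflict.
Steps 4,5: same thread (B). No race.
Steps 5,6: B(r=-,w=x) vs A(r=y,w=y). No conflict.

Answer: no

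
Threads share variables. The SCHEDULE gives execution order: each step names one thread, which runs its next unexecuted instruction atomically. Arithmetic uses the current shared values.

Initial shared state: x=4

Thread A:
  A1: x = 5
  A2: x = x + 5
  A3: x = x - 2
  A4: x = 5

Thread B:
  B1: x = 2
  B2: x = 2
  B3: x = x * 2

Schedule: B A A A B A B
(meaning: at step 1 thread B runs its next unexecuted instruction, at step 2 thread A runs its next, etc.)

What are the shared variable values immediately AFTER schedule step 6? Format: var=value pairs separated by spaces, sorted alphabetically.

Answer: x=5

Derivation:
Step 1: thread B executes B1 (x = 2). Shared: x=2. PCs: A@0 B@1
Step 2: thread A executes A1 (x = 5). Shared: x=5. PCs: A@1 B@1
Step 3: thread A executes A2 (x = x + 5). Shared: x=10. PCs: A@2 B@1
Step 4: thread A executes A3 (x = x - 2). Shared: x=8. PCs: A@3 B@1
Step 5: thread B executes B2 (x = 2). Shared: x=2. PCs: A@3 B@2
Step 6: thread A executes A4 (x = 5). Shared: x=5. PCs: A@4 B@2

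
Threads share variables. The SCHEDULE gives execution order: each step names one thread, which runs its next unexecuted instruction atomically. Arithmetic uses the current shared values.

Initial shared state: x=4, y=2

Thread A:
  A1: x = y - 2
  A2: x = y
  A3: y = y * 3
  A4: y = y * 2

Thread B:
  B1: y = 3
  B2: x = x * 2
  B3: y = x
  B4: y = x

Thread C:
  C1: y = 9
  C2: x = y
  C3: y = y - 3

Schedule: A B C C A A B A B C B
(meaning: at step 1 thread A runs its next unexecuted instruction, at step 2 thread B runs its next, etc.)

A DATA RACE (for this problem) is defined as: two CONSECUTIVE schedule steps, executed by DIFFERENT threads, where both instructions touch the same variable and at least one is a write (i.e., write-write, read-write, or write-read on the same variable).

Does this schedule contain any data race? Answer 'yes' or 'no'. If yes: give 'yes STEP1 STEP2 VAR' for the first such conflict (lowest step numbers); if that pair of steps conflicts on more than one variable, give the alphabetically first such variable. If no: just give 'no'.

Steps 1,2: A(x = y - 2) vs B(y = 3). RACE on y (R-W).
Steps 2,3: B(y = 3) vs C(y = 9). RACE on y (W-W).
Steps 3,4: same thread (C). No race.
Steps 4,5: C(x = y) vs A(x = y). RACE on x (W-W).
Steps 5,6: same thread (A). No race.
Steps 6,7: A(r=y,w=y) vs B(r=x,w=x). No conflict.
Steps 7,8: B(r=x,w=x) vs A(r=y,w=y). No conflict.
Steps 8,9: A(y = y * 2) vs B(y = x). RACE on y (W-W).
Steps 9,10: B(y = x) vs C(y = y - 3). RACE on y (W-W).
Steps 10,11: C(y = y - 3) vs B(y = x). RACE on y (W-W).
First conflict at steps 1,2.

Answer: yes 1 2 y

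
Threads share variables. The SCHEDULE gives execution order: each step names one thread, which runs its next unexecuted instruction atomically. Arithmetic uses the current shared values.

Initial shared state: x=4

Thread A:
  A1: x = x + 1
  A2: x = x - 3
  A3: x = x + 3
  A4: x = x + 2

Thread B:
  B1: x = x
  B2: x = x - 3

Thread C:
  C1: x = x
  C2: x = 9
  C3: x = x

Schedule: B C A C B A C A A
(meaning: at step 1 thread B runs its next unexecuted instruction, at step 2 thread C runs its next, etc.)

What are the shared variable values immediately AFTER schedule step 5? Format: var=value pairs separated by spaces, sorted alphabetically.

Step 1: thread B executes B1 (x = x). Shared: x=4. PCs: A@0 B@1 C@0
Step 2: thread C executes C1 (x = x). Shared: x=4. PCs: A@0 B@1 C@1
Step 3: thread A executes A1 (x = x + 1). Shared: x=5. PCs: A@1 B@1 C@1
Step 4: thread C executes C2 (x = 9). Shared: x=9. PCs: A@1 B@1 C@2
Step 5: thread B executes B2 (x = x - 3). Shared: x=6. PCs: A@1 B@2 C@2

Answer: x=6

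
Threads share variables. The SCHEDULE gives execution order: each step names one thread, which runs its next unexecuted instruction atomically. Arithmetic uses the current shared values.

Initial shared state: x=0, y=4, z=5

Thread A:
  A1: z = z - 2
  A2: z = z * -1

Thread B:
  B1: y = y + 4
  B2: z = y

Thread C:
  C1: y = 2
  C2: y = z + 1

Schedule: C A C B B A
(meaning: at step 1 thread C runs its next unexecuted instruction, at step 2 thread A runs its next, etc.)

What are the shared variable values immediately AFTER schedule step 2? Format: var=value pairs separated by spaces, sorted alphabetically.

Answer: x=0 y=2 z=3

Derivation:
Step 1: thread C executes C1 (y = 2). Shared: x=0 y=2 z=5. PCs: A@0 B@0 C@1
Step 2: thread A executes A1 (z = z - 2). Shared: x=0 y=2 z=3. PCs: A@1 B@0 C@1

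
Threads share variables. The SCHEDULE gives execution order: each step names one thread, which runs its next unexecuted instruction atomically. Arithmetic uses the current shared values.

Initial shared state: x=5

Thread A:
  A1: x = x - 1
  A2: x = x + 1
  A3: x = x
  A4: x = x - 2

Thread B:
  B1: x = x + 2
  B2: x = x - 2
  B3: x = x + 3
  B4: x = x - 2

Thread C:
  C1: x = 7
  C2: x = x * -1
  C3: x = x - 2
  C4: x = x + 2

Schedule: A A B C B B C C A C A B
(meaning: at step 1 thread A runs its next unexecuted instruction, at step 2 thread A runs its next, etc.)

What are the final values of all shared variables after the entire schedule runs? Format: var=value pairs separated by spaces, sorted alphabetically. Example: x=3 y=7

Step 1: thread A executes A1 (x = x - 1). Shared: x=4. PCs: A@1 B@0 C@0
Step 2: thread A executes A2 (x = x + 1). Shared: x=5. PCs: A@2 B@0 C@0
Step 3: thread B executes B1 (x = x + 2). Shared: x=7. PCs: A@2 B@1 C@0
Step 4: thread C executes C1 (x = 7). Shared: x=7. PCs: A@2 B@1 C@1
Step 5: thread B executes B2 (x = x - 2). Shared: x=5. PCs: A@2 B@2 C@1
Step 6: thread B executes B3 (x = x + 3). Shared: x=8. PCs: A@2 B@3 C@1
Step 7: thread C executes C2 (x = x * -1). Shared: x=-8. PCs: A@2 B@3 C@2
Step 8: thread C executes C3 (x = x - 2). Shared: x=-10. PCs: A@2 B@3 C@3
Step 9: thread A executes A3 (x = x). Shared: x=-10. PCs: A@3 B@3 C@3
Step 10: thread C executes C4 (x = x + 2). Shared: x=-8. PCs: A@3 B@3 C@4
Step 11: thread A executes A4 (x = x - 2). Shared: x=-10. PCs: A@4 B@3 C@4
Step 12: thread B executes B4 (x = x - 2). Shared: x=-12. PCs: A@4 B@4 C@4

Answer: x=-12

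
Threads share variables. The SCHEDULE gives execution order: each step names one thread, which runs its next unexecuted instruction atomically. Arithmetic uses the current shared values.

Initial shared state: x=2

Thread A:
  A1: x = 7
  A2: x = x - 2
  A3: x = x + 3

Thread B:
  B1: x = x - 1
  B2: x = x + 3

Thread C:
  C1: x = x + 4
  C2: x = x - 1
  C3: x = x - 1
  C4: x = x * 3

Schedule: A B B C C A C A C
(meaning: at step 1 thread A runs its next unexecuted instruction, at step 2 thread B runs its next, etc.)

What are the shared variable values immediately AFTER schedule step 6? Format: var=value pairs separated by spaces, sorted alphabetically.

Answer: x=10

Derivation:
Step 1: thread A executes A1 (x = 7). Shared: x=7. PCs: A@1 B@0 C@0
Step 2: thread B executes B1 (x = x - 1). Shared: x=6. PCs: A@1 B@1 C@0
Step 3: thread B executes B2 (x = x + 3). Shared: x=9. PCs: A@1 B@2 C@0
Step 4: thread C executes C1 (x = x + 4). Shared: x=13. PCs: A@1 B@2 C@1
Step 5: thread C executes C2 (x = x - 1). Shared: x=12. PCs: A@1 B@2 C@2
Step 6: thread A executes A2 (x = x - 2). Shared: x=10. PCs: A@2 B@2 C@2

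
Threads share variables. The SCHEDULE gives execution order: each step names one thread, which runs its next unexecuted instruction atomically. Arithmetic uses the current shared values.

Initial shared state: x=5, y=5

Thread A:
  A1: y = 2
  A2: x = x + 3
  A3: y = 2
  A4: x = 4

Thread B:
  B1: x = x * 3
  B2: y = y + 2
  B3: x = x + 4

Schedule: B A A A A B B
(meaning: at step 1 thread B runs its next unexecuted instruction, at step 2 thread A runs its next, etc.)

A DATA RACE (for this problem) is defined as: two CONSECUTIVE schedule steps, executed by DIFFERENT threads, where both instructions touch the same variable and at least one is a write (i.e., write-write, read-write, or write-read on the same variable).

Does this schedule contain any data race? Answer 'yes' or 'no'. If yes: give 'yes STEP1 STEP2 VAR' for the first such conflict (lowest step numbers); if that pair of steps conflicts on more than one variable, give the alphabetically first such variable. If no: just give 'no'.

Steps 1,2: B(r=x,w=x) vs A(r=-,w=y). No conflict.
Steps 2,3: same thread (A). No race.
Steps 3,4: same thread (A). No race.
Steps 4,5: same thread (A). No race.
Steps 5,6: A(r=-,w=x) vs B(r=y,w=y). No conflict.
Steps 6,7: same thread (B). No race.

Answer: no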